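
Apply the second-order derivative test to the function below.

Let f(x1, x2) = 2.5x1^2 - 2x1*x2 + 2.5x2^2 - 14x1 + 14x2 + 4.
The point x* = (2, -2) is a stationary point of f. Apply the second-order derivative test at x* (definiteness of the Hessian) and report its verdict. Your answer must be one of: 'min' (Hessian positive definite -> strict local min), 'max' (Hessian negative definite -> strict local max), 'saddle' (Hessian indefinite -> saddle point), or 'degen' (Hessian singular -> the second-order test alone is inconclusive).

Compute the Hessian H = grad^2 f:
  H = [[5, -2], [-2, 5]]
Verify stationarity: grad f(x*) = H x* + g = (0, 0).
Eigenvalues of H: 3, 7.
Both eigenvalues > 0, so H is positive definite -> x* is a strict local min.

min


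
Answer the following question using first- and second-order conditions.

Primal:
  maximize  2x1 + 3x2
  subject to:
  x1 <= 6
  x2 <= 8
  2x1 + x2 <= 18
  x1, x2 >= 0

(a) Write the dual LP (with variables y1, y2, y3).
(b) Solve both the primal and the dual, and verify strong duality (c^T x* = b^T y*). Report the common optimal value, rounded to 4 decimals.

The standard primal-dual pair for 'max c^T x s.t. A x <= b, x >= 0' is:
  Dual:  min b^T y  s.t.  A^T y >= c,  y >= 0.

So the dual LP is:
  minimize  6y1 + 8y2 + 18y3
  subject to:
    y1 + 2y3 >= 2
    y2 + y3 >= 3
    y1, y2, y3 >= 0

Solving the primal: x* = (5, 8).
  primal value c^T x* = 34.
Solving the dual: y* = (0, 2, 1).
  dual value b^T y* = 34.
Strong duality: c^T x* = b^T y*. Confirmed.

34


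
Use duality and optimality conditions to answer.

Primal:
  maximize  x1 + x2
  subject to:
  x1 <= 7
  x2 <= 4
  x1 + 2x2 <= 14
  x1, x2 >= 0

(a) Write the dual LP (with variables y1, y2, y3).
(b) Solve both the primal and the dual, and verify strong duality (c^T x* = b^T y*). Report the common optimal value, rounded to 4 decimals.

The standard primal-dual pair for 'max c^T x s.t. A x <= b, x >= 0' is:
  Dual:  min b^T y  s.t.  A^T y >= c,  y >= 0.

So the dual LP is:
  minimize  7y1 + 4y2 + 14y3
  subject to:
    y1 + y3 >= 1
    y2 + 2y3 >= 1
    y1, y2, y3 >= 0

Solving the primal: x* = (7, 3.5).
  primal value c^T x* = 10.5.
Solving the dual: y* = (0.5, 0, 0.5).
  dual value b^T y* = 10.5.
Strong duality: c^T x* = b^T y*. Confirmed.

10.5


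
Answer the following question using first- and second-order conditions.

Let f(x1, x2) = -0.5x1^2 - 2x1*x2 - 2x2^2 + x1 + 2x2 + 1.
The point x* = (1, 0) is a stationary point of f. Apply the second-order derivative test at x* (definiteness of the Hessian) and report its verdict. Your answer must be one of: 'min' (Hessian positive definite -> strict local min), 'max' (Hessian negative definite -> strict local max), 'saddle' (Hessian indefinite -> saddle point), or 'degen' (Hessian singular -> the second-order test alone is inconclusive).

Compute the Hessian H = grad^2 f:
  H = [[-1, -2], [-2, -4]]
Verify stationarity: grad f(x*) = H x* + g = (0, 0).
Eigenvalues of H: -5, 0.
H has a zero eigenvalue (singular; negative semidefinite but not definite), so H is neither positive definite, negative definite, nor indefinite. The second-order test alone is inconclusive -> degen.
(Indeed, f is constant along the null direction of H through x*, so x* is not a strict local extremum.)

degen


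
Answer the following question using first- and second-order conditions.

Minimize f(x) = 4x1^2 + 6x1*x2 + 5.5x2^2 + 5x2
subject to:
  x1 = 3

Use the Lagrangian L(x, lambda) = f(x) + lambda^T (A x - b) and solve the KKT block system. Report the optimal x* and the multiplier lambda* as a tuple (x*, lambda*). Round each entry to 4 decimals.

Form the Lagrangian:
  L(x, lambda) = (1/2) x^T Q x + c^T x + lambda^T (A x - b)
Stationarity (grad_x L = 0): Q x + c + A^T lambda = 0.
Primal feasibility: A x = b.

This gives the KKT block system:
  [ Q   A^T ] [ x     ]   [-c ]
  [ A    0  ] [ lambda ] = [ b ]

Solving the linear system:
  x*      = (3, -2.0909)
  lambda* = (-11.4545)
  f(x*)   = 11.9545

x* = (3, -2.0909), lambda* = (-11.4545)


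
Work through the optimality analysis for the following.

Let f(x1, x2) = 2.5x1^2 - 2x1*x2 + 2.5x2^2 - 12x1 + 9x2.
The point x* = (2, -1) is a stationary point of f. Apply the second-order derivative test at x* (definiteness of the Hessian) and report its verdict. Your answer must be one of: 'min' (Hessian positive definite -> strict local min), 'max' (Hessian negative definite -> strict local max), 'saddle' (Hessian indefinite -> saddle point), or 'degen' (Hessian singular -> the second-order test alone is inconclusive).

Compute the Hessian H = grad^2 f:
  H = [[5, -2], [-2, 5]]
Verify stationarity: grad f(x*) = H x* + g = (0, 0).
Eigenvalues of H: 3, 7.
Both eigenvalues > 0, so H is positive definite -> x* is a strict local min.

min


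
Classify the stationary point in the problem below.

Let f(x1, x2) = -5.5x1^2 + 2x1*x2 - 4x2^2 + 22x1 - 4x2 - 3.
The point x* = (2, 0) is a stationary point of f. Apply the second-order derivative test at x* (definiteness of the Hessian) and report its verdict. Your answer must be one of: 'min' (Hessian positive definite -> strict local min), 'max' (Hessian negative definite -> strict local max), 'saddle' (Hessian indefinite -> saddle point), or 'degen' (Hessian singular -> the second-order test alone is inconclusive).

Compute the Hessian H = grad^2 f:
  H = [[-11, 2], [2, -8]]
Verify stationarity: grad f(x*) = H x* + g = (0, 0).
Eigenvalues of H: -12, -7.
Both eigenvalues < 0, so H is negative definite -> x* is a strict local max.

max


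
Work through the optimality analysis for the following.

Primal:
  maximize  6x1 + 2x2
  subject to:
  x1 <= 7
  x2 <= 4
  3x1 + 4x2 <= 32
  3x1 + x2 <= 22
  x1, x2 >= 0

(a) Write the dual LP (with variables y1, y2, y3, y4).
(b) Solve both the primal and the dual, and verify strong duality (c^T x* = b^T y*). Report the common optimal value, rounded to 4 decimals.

The standard primal-dual pair for 'max c^T x s.t. A x <= b, x >= 0' is:
  Dual:  min b^T y  s.t.  A^T y >= c,  y >= 0.

So the dual LP is:
  minimize  7y1 + 4y2 + 32y3 + 22y4
  subject to:
    y1 + 3y3 + 3y4 >= 6
    y2 + 4y3 + y4 >= 2
    y1, y2, y3, y4 >= 0

Solving the primal: x* = (6.2222, 3.3333).
  primal value c^T x* = 44.
Solving the dual: y* = (0, 0, 0, 2).
  dual value b^T y* = 44.
Strong duality: c^T x* = b^T y*. Confirmed.

44


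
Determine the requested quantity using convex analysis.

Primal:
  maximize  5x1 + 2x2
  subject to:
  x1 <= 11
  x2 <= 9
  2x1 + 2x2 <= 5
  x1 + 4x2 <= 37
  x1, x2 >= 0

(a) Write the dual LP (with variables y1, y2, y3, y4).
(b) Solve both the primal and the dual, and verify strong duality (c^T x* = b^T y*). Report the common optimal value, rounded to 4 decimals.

The standard primal-dual pair for 'max c^T x s.t. A x <= b, x >= 0' is:
  Dual:  min b^T y  s.t.  A^T y >= c,  y >= 0.

So the dual LP is:
  minimize  11y1 + 9y2 + 5y3 + 37y4
  subject to:
    y1 + 2y3 + y4 >= 5
    y2 + 2y3 + 4y4 >= 2
    y1, y2, y3, y4 >= 0

Solving the primal: x* = (2.5, 0).
  primal value c^T x* = 12.5.
Solving the dual: y* = (0, 0, 2.5, 0).
  dual value b^T y* = 12.5.
Strong duality: c^T x* = b^T y*. Confirmed.

12.5


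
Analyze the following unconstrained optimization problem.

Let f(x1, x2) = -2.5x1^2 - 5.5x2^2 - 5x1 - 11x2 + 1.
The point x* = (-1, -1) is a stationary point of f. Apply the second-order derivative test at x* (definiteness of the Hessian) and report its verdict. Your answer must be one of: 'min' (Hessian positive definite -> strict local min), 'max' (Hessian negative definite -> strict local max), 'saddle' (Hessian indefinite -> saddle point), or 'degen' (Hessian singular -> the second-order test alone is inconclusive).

Compute the Hessian H = grad^2 f:
  H = [[-5, 0], [0, -11]]
Verify stationarity: grad f(x*) = H x* + g = (0, 0).
Eigenvalues of H: -11, -5.
Both eigenvalues < 0, so H is negative definite -> x* is a strict local max.

max


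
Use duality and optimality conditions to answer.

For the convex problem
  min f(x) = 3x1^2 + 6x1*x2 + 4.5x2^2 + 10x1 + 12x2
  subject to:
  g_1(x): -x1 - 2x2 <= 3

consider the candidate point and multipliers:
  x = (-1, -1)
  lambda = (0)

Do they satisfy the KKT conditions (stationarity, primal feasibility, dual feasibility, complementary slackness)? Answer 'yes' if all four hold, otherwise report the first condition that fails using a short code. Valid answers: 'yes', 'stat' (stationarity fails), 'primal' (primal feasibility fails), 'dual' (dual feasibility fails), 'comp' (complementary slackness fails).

Gradient of f: grad f(x) = Q x + c = (-2, -3)
Constraint values g_i(x) = a_i^T x - b_i:
  g_1((-1, -1)) = 0
Stationarity residual: grad f(x) + sum_i lambda_i a_i = (-2, -3)
  -> stationarity FAILS
Primal feasibility (all g_i <= 0): OK
Dual feasibility (all lambda_i >= 0): OK
Complementary slackness (lambda_i * g_i(x) = 0 for all i): OK

Verdict: the first failing condition is stationarity -> stat.

stat


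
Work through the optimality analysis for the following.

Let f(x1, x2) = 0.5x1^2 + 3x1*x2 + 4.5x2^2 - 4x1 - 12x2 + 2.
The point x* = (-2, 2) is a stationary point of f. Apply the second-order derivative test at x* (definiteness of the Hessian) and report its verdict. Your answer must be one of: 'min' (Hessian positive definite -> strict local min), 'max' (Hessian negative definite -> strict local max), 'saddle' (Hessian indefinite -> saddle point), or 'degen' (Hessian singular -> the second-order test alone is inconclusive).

Compute the Hessian H = grad^2 f:
  H = [[1, 3], [3, 9]]
Verify stationarity: grad f(x*) = H x* + g = (0, 0).
Eigenvalues of H: 0, 10.
H has a zero eigenvalue (singular; positive semidefinite but not definite), so H is neither positive definite, negative definite, nor indefinite. The second-order test alone is inconclusive -> degen.
(Indeed, f is constant along the null direction of H through x*, so x* is not a strict local extremum.)

degen


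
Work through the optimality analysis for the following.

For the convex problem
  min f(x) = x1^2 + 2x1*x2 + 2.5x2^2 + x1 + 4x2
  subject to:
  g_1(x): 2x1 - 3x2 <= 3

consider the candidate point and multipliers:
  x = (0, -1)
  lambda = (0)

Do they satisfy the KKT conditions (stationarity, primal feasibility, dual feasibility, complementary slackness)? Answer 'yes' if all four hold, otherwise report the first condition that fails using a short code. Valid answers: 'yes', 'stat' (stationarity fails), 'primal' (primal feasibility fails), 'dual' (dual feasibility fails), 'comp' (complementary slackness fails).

Gradient of f: grad f(x) = Q x + c = (-1, -1)
Constraint values g_i(x) = a_i^T x - b_i:
  g_1((0, -1)) = 0
Stationarity residual: grad f(x) + sum_i lambda_i a_i = (-1, -1)
  -> stationarity FAILS
Primal feasibility (all g_i <= 0): OK
Dual feasibility (all lambda_i >= 0): OK
Complementary slackness (lambda_i * g_i(x) = 0 for all i): OK

Verdict: the first failing condition is stationarity -> stat.

stat


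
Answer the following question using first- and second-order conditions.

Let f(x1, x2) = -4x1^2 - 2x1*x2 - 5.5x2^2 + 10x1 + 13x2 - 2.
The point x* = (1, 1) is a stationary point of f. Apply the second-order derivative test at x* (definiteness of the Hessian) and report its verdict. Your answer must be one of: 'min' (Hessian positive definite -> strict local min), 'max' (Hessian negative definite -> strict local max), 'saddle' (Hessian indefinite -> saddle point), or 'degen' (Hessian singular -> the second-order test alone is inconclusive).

Compute the Hessian H = grad^2 f:
  H = [[-8, -2], [-2, -11]]
Verify stationarity: grad f(x*) = H x* + g = (0, 0).
Eigenvalues of H: -12, -7.
Both eigenvalues < 0, so H is negative definite -> x* is a strict local max.

max


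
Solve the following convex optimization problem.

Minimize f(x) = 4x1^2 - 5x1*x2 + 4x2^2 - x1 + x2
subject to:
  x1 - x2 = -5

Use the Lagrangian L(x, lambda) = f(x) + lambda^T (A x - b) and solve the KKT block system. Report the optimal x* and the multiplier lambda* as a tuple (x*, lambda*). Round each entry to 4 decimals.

Form the Lagrangian:
  L(x, lambda) = (1/2) x^T Q x + c^T x + lambda^T (A x - b)
Stationarity (grad_x L = 0): Q x + c + A^T lambda = 0.
Primal feasibility: A x = b.

This gives the KKT block system:
  [ Q   A^T ] [ x     ]   [-c ]
  [ A    0  ] [ lambda ] = [ b ]

Solving the linear system:
  x*      = (-2.5, 2.5)
  lambda* = (33.5)
  f(x*)   = 86.25

x* = (-2.5, 2.5), lambda* = (33.5)


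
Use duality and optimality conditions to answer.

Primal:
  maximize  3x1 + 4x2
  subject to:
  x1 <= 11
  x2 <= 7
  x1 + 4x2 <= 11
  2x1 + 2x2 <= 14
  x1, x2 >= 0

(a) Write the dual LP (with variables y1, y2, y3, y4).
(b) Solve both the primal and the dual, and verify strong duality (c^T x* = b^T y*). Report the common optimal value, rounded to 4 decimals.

The standard primal-dual pair for 'max c^T x s.t. A x <= b, x >= 0' is:
  Dual:  min b^T y  s.t.  A^T y >= c,  y >= 0.

So the dual LP is:
  minimize  11y1 + 7y2 + 11y3 + 14y4
  subject to:
    y1 + y3 + 2y4 >= 3
    y2 + 4y3 + 2y4 >= 4
    y1, y2, y3, y4 >= 0

Solving the primal: x* = (5.6667, 1.3333).
  primal value c^T x* = 22.3333.
Solving the dual: y* = (0, 0, 0.3333, 1.3333).
  dual value b^T y* = 22.3333.
Strong duality: c^T x* = b^T y*. Confirmed.

22.3333


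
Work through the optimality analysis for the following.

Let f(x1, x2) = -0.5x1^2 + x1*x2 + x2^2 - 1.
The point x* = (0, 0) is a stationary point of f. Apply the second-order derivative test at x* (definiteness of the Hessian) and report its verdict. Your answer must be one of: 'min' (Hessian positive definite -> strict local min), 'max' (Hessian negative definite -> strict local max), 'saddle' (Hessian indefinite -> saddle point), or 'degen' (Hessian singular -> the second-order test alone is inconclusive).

Compute the Hessian H = grad^2 f:
  H = [[-1, 1], [1, 2]]
Verify stationarity: grad f(x*) = H x* + g = (0, 0).
Eigenvalues of H: -1.3028, 2.3028.
Eigenvalues have mixed signs, so H is indefinite -> x* is a saddle point.

saddle


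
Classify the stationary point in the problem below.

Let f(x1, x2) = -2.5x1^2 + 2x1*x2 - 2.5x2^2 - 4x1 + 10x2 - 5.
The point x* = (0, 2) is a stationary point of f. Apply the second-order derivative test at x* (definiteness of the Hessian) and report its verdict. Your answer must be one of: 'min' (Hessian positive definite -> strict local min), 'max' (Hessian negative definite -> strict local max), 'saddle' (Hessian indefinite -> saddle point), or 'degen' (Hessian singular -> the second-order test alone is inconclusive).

Compute the Hessian H = grad^2 f:
  H = [[-5, 2], [2, -5]]
Verify stationarity: grad f(x*) = H x* + g = (0, 0).
Eigenvalues of H: -7, -3.
Both eigenvalues < 0, so H is negative definite -> x* is a strict local max.

max


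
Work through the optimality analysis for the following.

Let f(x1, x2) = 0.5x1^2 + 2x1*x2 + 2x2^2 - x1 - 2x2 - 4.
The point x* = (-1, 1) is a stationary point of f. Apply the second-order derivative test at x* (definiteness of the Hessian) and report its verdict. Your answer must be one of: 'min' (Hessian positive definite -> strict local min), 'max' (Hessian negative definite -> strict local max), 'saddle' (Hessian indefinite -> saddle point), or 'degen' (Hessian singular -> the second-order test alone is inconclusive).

Compute the Hessian H = grad^2 f:
  H = [[1, 2], [2, 4]]
Verify stationarity: grad f(x*) = H x* + g = (0, 0).
Eigenvalues of H: 0, 5.
H has a zero eigenvalue (singular; positive semidefinite but not definite), so H is neither positive definite, negative definite, nor indefinite. The second-order test alone is inconclusive -> degen.
(Indeed, f is constant along the null direction of H through x*, so x* is not a strict local extremum.)

degen


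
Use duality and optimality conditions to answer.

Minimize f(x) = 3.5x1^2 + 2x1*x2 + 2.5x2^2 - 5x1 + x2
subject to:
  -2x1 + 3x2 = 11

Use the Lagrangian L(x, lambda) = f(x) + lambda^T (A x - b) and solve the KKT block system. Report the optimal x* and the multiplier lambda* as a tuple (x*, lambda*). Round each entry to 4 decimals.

Form the Lagrangian:
  L(x, lambda) = (1/2) x^T Q x + c^T x + lambda^T (A x - b)
Stationarity (grad_x L = 0): Q x + c + A^T lambda = 0.
Primal feasibility: A x = b.

This gives the KKT block system:
  [ Q   A^T ] [ x     ]   [-c ]
  [ A    0  ] [ lambda ] = [ b ]

Solving the linear system:
  x*      = (-1.2804, 2.8131)
  lambda* = (-4.1682)
  f(x*)   = 27.5327

x* = (-1.2804, 2.8131), lambda* = (-4.1682)


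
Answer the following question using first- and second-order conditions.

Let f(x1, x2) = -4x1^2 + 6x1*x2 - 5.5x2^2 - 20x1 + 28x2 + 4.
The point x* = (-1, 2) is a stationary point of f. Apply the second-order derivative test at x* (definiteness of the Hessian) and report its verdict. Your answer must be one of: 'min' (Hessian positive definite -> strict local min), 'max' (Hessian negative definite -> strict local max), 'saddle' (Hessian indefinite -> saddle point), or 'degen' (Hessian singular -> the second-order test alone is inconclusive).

Compute the Hessian H = grad^2 f:
  H = [[-8, 6], [6, -11]]
Verify stationarity: grad f(x*) = H x* + g = (0, 0).
Eigenvalues of H: -15.6847, -3.3153.
Both eigenvalues < 0, so H is negative definite -> x* is a strict local max.

max


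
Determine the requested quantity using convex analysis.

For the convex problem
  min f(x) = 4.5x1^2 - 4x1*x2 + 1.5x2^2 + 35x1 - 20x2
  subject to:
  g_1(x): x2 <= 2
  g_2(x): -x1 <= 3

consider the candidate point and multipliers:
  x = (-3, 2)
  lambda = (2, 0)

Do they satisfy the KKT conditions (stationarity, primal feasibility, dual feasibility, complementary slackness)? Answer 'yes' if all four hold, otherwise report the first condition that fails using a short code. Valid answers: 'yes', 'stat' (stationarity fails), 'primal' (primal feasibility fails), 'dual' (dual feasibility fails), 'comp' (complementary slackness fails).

Gradient of f: grad f(x) = Q x + c = (0, -2)
Constraint values g_i(x) = a_i^T x - b_i:
  g_1((-3, 2)) = 0
  g_2((-3, 2)) = 0
Stationarity residual: grad f(x) + sum_i lambda_i a_i = (0, 0)
  -> stationarity OK
Primal feasibility (all g_i <= 0): OK
Dual feasibility (all lambda_i >= 0): OK
Complementary slackness (lambda_i * g_i(x) = 0 for all i): OK

Verdict: yes, KKT holds.

yes


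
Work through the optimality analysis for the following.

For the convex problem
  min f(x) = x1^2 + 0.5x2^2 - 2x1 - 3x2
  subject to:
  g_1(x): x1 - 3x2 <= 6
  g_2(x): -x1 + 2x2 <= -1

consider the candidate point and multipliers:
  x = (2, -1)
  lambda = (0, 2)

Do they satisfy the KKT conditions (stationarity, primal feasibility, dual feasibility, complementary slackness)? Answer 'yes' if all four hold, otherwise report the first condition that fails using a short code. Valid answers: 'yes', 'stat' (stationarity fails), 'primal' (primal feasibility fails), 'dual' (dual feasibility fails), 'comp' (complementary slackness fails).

Gradient of f: grad f(x) = Q x + c = (2, -4)
Constraint values g_i(x) = a_i^T x - b_i:
  g_1((2, -1)) = -1
  g_2((2, -1)) = -3
Stationarity residual: grad f(x) + sum_i lambda_i a_i = (0, 0)
  -> stationarity OK
Primal feasibility (all g_i <= 0): OK
Dual feasibility (all lambda_i >= 0): OK
Complementary slackness (lambda_i * g_i(x) = 0 for all i): FAILS

Verdict: the first failing condition is complementary_slackness -> comp.

comp


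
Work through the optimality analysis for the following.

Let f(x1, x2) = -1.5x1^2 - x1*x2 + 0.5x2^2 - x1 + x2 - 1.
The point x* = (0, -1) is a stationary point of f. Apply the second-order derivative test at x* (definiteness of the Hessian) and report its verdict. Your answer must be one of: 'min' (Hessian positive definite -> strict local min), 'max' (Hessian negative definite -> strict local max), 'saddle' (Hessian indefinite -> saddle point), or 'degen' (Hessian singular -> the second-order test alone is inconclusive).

Compute the Hessian H = grad^2 f:
  H = [[-3, -1], [-1, 1]]
Verify stationarity: grad f(x*) = H x* + g = (0, 0).
Eigenvalues of H: -3.2361, 1.2361.
Eigenvalues have mixed signs, so H is indefinite -> x* is a saddle point.

saddle


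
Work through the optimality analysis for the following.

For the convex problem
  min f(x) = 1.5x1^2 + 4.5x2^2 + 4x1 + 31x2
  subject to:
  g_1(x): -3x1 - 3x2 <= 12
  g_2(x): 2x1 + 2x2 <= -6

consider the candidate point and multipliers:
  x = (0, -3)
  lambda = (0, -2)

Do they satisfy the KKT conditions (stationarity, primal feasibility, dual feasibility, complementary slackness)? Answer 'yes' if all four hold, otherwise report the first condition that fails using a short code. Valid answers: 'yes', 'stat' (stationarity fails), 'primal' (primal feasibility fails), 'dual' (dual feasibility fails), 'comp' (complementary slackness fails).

Gradient of f: grad f(x) = Q x + c = (4, 4)
Constraint values g_i(x) = a_i^T x - b_i:
  g_1((0, -3)) = -3
  g_2((0, -3)) = 0
Stationarity residual: grad f(x) + sum_i lambda_i a_i = (0, 0)
  -> stationarity OK
Primal feasibility (all g_i <= 0): OK
Dual feasibility (all lambda_i >= 0): FAILS
Complementary slackness (lambda_i * g_i(x) = 0 for all i): OK

Verdict: the first failing condition is dual_feasibility -> dual.

dual


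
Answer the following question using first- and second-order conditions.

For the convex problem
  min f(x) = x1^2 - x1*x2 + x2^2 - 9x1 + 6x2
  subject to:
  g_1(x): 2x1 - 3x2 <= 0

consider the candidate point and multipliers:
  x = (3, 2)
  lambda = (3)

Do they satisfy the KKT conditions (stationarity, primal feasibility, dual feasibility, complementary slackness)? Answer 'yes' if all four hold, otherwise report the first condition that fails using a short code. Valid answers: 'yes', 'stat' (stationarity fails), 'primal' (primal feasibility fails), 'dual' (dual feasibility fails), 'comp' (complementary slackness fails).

Gradient of f: grad f(x) = Q x + c = (-5, 7)
Constraint values g_i(x) = a_i^T x - b_i:
  g_1((3, 2)) = 0
Stationarity residual: grad f(x) + sum_i lambda_i a_i = (1, -2)
  -> stationarity FAILS
Primal feasibility (all g_i <= 0): OK
Dual feasibility (all lambda_i >= 0): OK
Complementary slackness (lambda_i * g_i(x) = 0 for all i): OK

Verdict: the first failing condition is stationarity -> stat.

stat


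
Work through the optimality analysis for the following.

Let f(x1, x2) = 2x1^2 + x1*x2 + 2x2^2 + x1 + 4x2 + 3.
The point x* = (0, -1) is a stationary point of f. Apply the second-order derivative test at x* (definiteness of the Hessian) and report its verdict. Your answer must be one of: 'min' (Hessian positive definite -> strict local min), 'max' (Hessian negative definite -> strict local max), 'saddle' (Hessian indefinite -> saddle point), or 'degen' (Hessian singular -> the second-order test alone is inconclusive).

Compute the Hessian H = grad^2 f:
  H = [[4, 1], [1, 4]]
Verify stationarity: grad f(x*) = H x* + g = (0, 0).
Eigenvalues of H: 3, 5.
Both eigenvalues > 0, so H is positive definite -> x* is a strict local min.

min


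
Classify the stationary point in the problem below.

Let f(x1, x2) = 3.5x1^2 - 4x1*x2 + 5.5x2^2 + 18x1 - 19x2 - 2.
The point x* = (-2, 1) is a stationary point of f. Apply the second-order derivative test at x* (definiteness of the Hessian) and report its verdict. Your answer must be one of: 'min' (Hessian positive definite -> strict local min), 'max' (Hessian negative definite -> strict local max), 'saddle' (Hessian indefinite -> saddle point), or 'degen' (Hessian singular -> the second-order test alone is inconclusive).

Compute the Hessian H = grad^2 f:
  H = [[7, -4], [-4, 11]]
Verify stationarity: grad f(x*) = H x* + g = (0, 0).
Eigenvalues of H: 4.5279, 13.4721.
Both eigenvalues > 0, so H is positive definite -> x* is a strict local min.

min


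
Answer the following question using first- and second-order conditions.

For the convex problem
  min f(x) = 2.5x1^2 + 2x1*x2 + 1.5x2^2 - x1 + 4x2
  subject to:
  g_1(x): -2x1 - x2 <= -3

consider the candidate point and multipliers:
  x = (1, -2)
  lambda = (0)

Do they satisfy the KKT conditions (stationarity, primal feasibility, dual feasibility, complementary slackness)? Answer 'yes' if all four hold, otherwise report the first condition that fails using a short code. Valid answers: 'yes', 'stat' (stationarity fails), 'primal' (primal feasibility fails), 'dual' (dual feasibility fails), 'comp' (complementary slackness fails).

Gradient of f: grad f(x) = Q x + c = (0, 0)
Constraint values g_i(x) = a_i^T x - b_i:
  g_1((1, -2)) = 3
Stationarity residual: grad f(x) + sum_i lambda_i a_i = (0, 0)
  -> stationarity OK
Primal feasibility (all g_i <= 0): FAILS
Dual feasibility (all lambda_i >= 0): OK
Complementary slackness (lambda_i * g_i(x) = 0 for all i): OK

Verdict: the first failing condition is primal_feasibility -> primal.

primal


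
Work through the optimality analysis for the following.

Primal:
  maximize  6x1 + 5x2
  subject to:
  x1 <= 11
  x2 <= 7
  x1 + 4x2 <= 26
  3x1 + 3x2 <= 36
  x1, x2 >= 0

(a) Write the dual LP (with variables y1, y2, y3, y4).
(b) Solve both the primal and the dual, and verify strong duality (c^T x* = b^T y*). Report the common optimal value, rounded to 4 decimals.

The standard primal-dual pair for 'max c^T x s.t. A x <= b, x >= 0' is:
  Dual:  min b^T y  s.t.  A^T y >= c,  y >= 0.

So the dual LP is:
  minimize  11y1 + 7y2 + 26y3 + 36y4
  subject to:
    y1 + y3 + 3y4 >= 6
    y2 + 4y3 + 3y4 >= 5
    y1, y2, y3, y4 >= 0

Solving the primal: x* = (11, 1).
  primal value c^T x* = 71.
Solving the dual: y* = (1, 0, 0, 1.6667).
  dual value b^T y* = 71.
Strong duality: c^T x* = b^T y*. Confirmed.

71


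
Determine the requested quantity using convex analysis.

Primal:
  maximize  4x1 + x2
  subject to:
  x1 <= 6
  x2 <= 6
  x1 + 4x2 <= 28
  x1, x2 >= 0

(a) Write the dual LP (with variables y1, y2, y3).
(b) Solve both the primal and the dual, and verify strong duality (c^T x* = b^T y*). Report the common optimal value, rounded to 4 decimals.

The standard primal-dual pair for 'max c^T x s.t. A x <= b, x >= 0' is:
  Dual:  min b^T y  s.t.  A^T y >= c,  y >= 0.

So the dual LP is:
  minimize  6y1 + 6y2 + 28y3
  subject to:
    y1 + y3 >= 4
    y2 + 4y3 >= 1
    y1, y2, y3 >= 0

Solving the primal: x* = (6, 5.5).
  primal value c^T x* = 29.5.
Solving the dual: y* = (3.75, 0, 0.25).
  dual value b^T y* = 29.5.
Strong duality: c^T x* = b^T y*. Confirmed.

29.5


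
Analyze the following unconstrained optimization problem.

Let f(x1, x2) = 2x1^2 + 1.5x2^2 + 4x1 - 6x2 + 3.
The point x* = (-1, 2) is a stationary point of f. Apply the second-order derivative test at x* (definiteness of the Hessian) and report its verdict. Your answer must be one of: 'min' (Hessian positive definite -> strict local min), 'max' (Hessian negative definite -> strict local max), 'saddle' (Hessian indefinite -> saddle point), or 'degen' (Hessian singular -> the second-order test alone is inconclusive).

Compute the Hessian H = grad^2 f:
  H = [[4, 0], [0, 3]]
Verify stationarity: grad f(x*) = H x* + g = (0, 0).
Eigenvalues of H: 3, 4.
Both eigenvalues > 0, so H is positive definite -> x* is a strict local min.

min


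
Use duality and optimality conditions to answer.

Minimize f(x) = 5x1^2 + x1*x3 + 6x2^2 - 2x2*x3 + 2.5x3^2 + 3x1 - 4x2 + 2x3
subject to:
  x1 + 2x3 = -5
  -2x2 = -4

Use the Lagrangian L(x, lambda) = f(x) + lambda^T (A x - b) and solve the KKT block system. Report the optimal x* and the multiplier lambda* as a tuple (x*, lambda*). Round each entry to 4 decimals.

Form the Lagrangian:
  L(x, lambda) = (1/2) x^T Q x + c^T x + lambda^T (A x - b)
Stationarity (grad_x L = 0): Q x + c + A^T lambda = 0.
Primal feasibility: A x = b.

This gives the KKT block system:
  [ Q   A^T ] [ x     ]   [-c ]
  [ A    0  ] [ lambda ] = [ b ]

Solving the linear system:
  x*      = (-0.7561, 2, -2.122)
  lambda* = (6.6829, 12.122)
  f(x*)   = 33.6951

x* = (-0.7561, 2, -2.122), lambda* = (6.6829, 12.122)


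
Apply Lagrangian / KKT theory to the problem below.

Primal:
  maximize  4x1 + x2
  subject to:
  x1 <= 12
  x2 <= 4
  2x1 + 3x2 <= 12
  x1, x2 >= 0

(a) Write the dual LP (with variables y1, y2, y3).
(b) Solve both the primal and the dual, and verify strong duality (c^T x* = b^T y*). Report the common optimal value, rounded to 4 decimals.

The standard primal-dual pair for 'max c^T x s.t. A x <= b, x >= 0' is:
  Dual:  min b^T y  s.t.  A^T y >= c,  y >= 0.

So the dual LP is:
  minimize  12y1 + 4y2 + 12y3
  subject to:
    y1 + 2y3 >= 4
    y2 + 3y3 >= 1
    y1, y2, y3 >= 0

Solving the primal: x* = (6, 0).
  primal value c^T x* = 24.
Solving the dual: y* = (0, 0, 2).
  dual value b^T y* = 24.
Strong duality: c^T x* = b^T y*. Confirmed.

24


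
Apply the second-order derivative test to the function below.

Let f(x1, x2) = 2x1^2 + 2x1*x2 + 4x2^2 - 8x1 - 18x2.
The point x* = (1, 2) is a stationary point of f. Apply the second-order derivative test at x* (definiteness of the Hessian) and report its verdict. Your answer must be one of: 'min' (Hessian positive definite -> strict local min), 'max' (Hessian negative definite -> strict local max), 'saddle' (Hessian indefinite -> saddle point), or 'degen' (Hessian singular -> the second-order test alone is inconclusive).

Compute the Hessian H = grad^2 f:
  H = [[4, 2], [2, 8]]
Verify stationarity: grad f(x*) = H x* + g = (0, 0).
Eigenvalues of H: 3.1716, 8.8284.
Both eigenvalues > 0, so H is positive definite -> x* is a strict local min.

min


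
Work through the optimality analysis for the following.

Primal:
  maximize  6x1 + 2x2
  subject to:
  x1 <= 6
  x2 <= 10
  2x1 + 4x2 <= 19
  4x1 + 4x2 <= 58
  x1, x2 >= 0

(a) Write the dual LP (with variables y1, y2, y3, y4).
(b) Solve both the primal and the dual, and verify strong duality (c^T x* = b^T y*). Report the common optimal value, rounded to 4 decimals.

The standard primal-dual pair for 'max c^T x s.t. A x <= b, x >= 0' is:
  Dual:  min b^T y  s.t.  A^T y >= c,  y >= 0.

So the dual LP is:
  minimize  6y1 + 10y2 + 19y3 + 58y4
  subject to:
    y1 + 2y3 + 4y4 >= 6
    y2 + 4y3 + 4y4 >= 2
    y1, y2, y3, y4 >= 0

Solving the primal: x* = (6, 1.75).
  primal value c^T x* = 39.5.
Solving the dual: y* = (5, 0, 0.5, 0).
  dual value b^T y* = 39.5.
Strong duality: c^T x* = b^T y*. Confirmed.

39.5


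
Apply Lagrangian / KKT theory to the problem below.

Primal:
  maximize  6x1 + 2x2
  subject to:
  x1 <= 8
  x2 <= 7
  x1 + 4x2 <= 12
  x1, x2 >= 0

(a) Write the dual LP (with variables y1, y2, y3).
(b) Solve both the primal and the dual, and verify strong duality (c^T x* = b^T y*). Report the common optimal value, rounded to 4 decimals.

The standard primal-dual pair for 'max c^T x s.t. A x <= b, x >= 0' is:
  Dual:  min b^T y  s.t.  A^T y >= c,  y >= 0.

So the dual LP is:
  minimize  8y1 + 7y2 + 12y3
  subject to:
    y1 + y3 >= 6
    y2 + 4y3 >= 2
    y1, y2, y3 >= 0

Solving the primal: x* = (8, 1).
  primal value c^T x* = 50.
Solving the dual: y* = (5.5, 0, 0.5).
  dual value b^T y* = 50.
Strong duality: c^T x* = b^T y*. Confirmed.

50


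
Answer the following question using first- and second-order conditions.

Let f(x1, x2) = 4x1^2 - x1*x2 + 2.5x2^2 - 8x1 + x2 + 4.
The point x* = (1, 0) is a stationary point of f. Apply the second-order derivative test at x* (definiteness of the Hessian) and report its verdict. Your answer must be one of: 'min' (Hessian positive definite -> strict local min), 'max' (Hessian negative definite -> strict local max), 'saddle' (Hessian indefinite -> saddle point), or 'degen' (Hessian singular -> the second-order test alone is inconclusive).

Compute the Hessian H = grad^2 f:
  H = [[8, -1], [-1, 5]]
Verify stationarity: grad f(x*) = H x* + g = (0, 0).
Eigenvalues of H: 4.6972, 8.3028.
Both eigenvalues > 0, so H is positive definite -> x* is a strict local min.

min


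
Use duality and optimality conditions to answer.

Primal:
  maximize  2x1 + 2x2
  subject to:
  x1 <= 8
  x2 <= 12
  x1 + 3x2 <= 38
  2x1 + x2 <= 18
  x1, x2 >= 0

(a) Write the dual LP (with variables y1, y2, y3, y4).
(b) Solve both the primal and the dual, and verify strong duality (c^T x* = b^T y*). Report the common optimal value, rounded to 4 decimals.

The standard primal-dual pair for 'max c^T x s.t. A x <= b, x >= 0' is:
  Dual:  min b^T y  s.t.  A^T y >= c,  y >= 0.

So the dual LP is:
  minimize  8y1 + 12y2 + 38y3 + 18y4
  subject to:
    y1 + y3 + 2y4 >= 2
    y2 + 3y3 + y4 >= 2
    y1, y2, y3, y4 >= 0

Solving the primal: x* = (3.2, 11.6).
  primal value c^T x* = 29.6.
Solving the dual: y* = (0, 0, 0.4, 0.8).
  dual value b^T y* = 29.6.
Strong duality: c^T x* = b^T y*. Confirmed.

29.6


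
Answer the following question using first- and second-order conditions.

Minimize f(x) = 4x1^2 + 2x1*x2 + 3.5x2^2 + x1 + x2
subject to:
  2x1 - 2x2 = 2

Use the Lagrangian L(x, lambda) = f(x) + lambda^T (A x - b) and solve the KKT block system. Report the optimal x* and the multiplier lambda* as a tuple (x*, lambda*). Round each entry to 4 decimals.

Form the Lagrangian:
  L(x, lambda) = (1/2) x^T Q x + c^T x + lambda^T (A x - b)
Stationarity (grad_x L = 0): Q x + c + A^T lambda = 0.
Primal feasibility: A x = b.

This gives the KKT block system:
  [ Q   A^T ] [ x     ]   [-c ]
  [ A    0  ] [ lambda ] = [ b ]

Solving the linear system:
  x*      = (0.3684, -0.6316)
  lambda* = (-1.3421)
  f(x*)   = 1.2105

x* = (0.3684, -0.6316), lambda* = (-1.3421)


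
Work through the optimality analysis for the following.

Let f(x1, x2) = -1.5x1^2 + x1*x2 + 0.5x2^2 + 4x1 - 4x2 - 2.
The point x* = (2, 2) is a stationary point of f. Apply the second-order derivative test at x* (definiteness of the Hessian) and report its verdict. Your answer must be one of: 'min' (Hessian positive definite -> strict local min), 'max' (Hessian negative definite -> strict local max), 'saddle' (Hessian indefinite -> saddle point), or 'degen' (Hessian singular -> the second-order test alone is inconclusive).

Compute the Hessian H = grad^2 f:
  H = [[-3, 1], [1, 1]]
Verify stationarity: grad f(x*) = H x* + g = (0, 0).
Eigenvalues of H: -3.2361, 1.2361.
Eigenvalues have mixed signs, so H is indefinite -> x* is a saddle point.

saddle


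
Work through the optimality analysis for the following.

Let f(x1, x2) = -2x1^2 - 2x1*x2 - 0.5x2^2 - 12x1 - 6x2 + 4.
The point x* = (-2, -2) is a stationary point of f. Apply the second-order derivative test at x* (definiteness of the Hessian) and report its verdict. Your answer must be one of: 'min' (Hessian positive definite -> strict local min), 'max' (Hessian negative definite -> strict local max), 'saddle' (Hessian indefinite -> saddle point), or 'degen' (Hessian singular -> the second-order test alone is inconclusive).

Compute the Hessian H = grad^2 f:
  H = [[-4, -2], [-2, -1]]
Verify stationarity: grad f(x*) = H x* + g = (0, 0).
Eigenvalues of H: -5, 0.
H has a zero eigenvalue (singular; negative semidefinite but not definite), so H is neither positive definite, negative definite, nor indefinite. The second-order test alone is inconclusive -> degen.
(Indeed, f is constant along the null direction of H through x*, so x* is not a strict local extremum.)

degen


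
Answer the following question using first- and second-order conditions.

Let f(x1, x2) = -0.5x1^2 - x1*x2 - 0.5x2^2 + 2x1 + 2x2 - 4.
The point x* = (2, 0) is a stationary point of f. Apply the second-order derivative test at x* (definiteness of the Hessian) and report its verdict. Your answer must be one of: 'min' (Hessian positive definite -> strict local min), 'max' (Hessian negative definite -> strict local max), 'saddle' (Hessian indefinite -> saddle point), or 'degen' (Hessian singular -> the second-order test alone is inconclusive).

Compute the Hessian H = grad^2 f:
  H = [[-1, -1], [-1, -1]]
Verify stationarity: grad f(x*) = H x* + g = (0, 0).
Eigenvalues of H: -2, 0.
H has a zero eigenvalue (singular; negative semidefinite but not definite), so H is neither positive definite, negative definite, nor indefinite. The second-order test alone is inconclusive -> degen.
(Indeed, f is constant along the null direction of H through x*, so x* is not a strict local extremum.)

degen


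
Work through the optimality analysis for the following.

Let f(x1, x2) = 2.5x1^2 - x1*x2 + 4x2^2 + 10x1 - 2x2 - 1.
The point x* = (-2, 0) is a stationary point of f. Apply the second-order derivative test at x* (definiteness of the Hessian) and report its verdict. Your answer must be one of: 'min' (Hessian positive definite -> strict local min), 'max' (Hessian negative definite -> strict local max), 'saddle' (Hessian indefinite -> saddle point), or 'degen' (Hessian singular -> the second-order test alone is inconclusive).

Compute the Hessian H = grad^2 f:
  H = [[5, -1], [-1, 8]]
Verify stationarity: grad f(x*) = H x* + g = (0, 0).
Eigenvalues of H: 4.6972, 8.3028.
Both eigenvalues > 0, so H is positive definite -> x* is a strict local min.

min


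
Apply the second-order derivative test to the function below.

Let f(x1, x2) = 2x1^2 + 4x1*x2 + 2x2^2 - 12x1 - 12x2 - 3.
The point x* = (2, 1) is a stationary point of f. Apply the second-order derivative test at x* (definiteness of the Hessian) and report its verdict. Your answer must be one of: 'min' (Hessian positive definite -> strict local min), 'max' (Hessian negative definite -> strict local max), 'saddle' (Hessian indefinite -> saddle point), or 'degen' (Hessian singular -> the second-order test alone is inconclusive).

Compute the Hessian H = grad^2 f:
  H = [[4, 4], [4, 4]]
Verify stationarity: grad f(x*) = H x* + g = (0, 0).
Eigenvalues of H: 0, 8.
H has a zero eigenvalue (singular; positive semidefinite but not definite), so H is neither positive definite, negative definite, nor indefinite. The second-order test alone is inconclusive -> degen.
(Indeed, f is constant along the null direction of H through x*, so x* is not a strict local extremum.)

degen


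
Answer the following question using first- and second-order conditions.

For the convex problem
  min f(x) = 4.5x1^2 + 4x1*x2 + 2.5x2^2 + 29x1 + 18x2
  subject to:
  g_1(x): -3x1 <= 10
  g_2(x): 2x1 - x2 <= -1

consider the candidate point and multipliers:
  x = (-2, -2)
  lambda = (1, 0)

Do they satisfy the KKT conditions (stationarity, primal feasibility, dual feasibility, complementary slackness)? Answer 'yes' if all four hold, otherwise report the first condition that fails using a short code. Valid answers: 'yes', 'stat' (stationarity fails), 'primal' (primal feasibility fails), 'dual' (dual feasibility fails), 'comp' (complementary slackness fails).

Gradient of f: grad f(x) = Q x + c = (3, 0)
Constraint values g_i(x) = a_i^T x - b_i:
  g_1((-2, -2)) = -4
  g_2((-2, -2)) = -1
Stationarity residual: grad f(x) + sum_i lambda_i a_i = (0, 0)
  -> stationarity OK
Primal feasibility (all g_i <= 0): OK
Dual feasibility (all lambda_i >= 0): OK
Complementary slackness (lambda_i * g_i(x) = 0 for all i): FAILS

Verdict: the first failing condition is complementary_slackness -> comp.

comp


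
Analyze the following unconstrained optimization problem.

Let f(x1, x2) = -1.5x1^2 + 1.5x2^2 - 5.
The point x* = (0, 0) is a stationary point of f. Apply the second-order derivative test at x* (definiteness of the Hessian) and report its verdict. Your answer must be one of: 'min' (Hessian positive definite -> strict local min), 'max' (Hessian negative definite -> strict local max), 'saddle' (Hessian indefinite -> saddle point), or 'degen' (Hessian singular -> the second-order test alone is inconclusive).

Compute the Hessian H = grad^2 f:
  H = [[-3, 0], [0, 3]]
Verify stationarity: grad f(x*) = H x* + g = (0, 0).
Eigenvalues of H: -3, 3.
Eigenvalues have mixed signs, so H is indefinite -> x* is a saddle point.

saddle


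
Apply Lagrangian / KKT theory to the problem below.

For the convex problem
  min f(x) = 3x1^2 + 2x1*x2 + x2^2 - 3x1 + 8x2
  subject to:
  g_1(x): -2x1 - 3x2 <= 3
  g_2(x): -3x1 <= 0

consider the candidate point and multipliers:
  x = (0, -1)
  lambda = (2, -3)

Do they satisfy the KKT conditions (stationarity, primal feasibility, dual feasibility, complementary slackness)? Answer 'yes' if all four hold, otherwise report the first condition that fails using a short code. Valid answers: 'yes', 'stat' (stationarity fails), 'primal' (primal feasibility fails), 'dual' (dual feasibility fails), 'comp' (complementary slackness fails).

Gradient of f: grad f(x) = Q x + c = (-5, 6)
Constraint values g_i(x) = a_i^T x - b_i:
  g_1((0, -1)) = 0
  g_2((0, -1)) = 0
Stationarity residual: grad f(x) + sum_i lambda_i a_i = (0, 0)
  -> stationarity OK
Primal feasibility (all g_i <= 0): OK
Dual feasibility (all lambda_i >= 0): FAILS
Complementary slackness (lambda_i * g_i(x) = 0 for all i): OK

Verdict: the first failing condition is dual_feasibility -> dual.

dual
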